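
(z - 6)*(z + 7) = z^2 + z - 42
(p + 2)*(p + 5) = p^2 + 7*p + 10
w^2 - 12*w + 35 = (w - 7)*(w - 5)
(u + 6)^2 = u^2 + 12*u + 36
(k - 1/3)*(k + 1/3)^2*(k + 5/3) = k^4 + 2*k^3 + 4*k^2/9 - 2*k/9 - 5/81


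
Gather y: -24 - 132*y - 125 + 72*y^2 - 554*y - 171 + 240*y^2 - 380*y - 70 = 312*y^2 - 1066*y - 390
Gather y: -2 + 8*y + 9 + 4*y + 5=12*y + 12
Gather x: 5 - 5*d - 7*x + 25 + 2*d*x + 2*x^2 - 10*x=-5*d + 2*x^2 + x*(2*d - 17) + 30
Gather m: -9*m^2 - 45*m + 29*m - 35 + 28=-9*m^2 - 16*m - 7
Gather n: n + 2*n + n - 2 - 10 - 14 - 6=4*n - 32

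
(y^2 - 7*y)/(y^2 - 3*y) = (y - 7)/(y - 3)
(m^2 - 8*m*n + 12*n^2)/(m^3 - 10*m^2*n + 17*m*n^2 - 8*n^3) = (m^2 - 8*m*n + 12*n^2)/(m^3 - 10*m^2*n + 17*m*n^2 - 8*n^3)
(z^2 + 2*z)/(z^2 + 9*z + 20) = z*(z + 2)/(z^2 + 9*z + 20)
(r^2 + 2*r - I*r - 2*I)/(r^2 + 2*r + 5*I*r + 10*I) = (r - I)/(r + 5*I)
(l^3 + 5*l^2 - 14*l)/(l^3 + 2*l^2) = (l^2 + 5*l - 14)/(l*(l + 2))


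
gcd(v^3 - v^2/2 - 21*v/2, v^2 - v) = v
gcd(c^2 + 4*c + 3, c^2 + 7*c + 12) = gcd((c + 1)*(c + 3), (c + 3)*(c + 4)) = c + 3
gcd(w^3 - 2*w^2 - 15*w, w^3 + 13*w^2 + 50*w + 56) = 1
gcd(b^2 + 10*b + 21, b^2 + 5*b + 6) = b + 3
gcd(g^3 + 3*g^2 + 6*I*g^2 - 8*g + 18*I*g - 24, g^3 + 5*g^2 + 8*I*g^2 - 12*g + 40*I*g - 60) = g + 2*I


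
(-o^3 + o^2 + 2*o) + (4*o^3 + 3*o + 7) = 3*o^3 + o^2 + 5*o + 7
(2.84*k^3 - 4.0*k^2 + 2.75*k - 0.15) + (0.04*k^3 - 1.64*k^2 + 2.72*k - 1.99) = 2.88*k^3 - 5.64*k^2 + 5.47*k - 2.14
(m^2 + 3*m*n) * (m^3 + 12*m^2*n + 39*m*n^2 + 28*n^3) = m^5 + 15*m^4*n + 75*m^3*n^2 + 145*m^2*n^3 + 84*m*n^4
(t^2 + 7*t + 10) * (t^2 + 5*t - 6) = t^4 + 12*t^3 + 39*t^2 + 8*t - 60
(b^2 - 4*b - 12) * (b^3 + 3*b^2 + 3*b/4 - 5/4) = b^5 - b^4 - 93*b^3/4 - 161*b^2/4 - 4*b + 15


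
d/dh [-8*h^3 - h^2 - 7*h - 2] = -24*h^2 - 2*h - 7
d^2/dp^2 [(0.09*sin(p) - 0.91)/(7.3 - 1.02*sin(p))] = (-0.276624*sin(p)^2 - 1.97976*sin(p) + 0.553248)/(1.061208*sin(p)^3 - 22.78476*sin(p)^2 + 163.0674*sin(p) - 389.017)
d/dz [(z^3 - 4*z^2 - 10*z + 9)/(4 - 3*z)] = (-6*z^3 + 24*z^2 - 32*z - 13)/(9*z^2 - 24*z + 16)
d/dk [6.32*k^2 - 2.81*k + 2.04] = 12.64*k - 2.81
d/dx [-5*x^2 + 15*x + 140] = 15 - 10*x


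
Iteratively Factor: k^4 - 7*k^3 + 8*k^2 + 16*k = (k)*(k^3 - 7*k^2 + 8*k + 16) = k*(k - 4)*(k^2 - 3*k - 4) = k*(k - 4)^2*(k + 1)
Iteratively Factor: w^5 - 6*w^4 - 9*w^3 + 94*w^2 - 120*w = (w - 2)*(w^4 - 4*w^3 - 17*w^2 + 60*w) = (w - 2)*(w + 4)*(w^3 - 8*w^2 + 15*w) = (w - 5)*(w - 2)*(w + 4)*(w^2 - 3*w) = w*(w - 5)*(w - 2)*(w + 4)*(w - 3)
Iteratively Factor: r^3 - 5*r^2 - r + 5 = (r - 1)*(r^2 - 4*r - 5) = (r - 5)*(r - 1)*(r + 1)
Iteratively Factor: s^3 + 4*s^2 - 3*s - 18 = (s + 3)*(s^2 + s - 6) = (s - 2)*(s + 3)*(s + 3)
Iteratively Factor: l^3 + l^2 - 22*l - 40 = (l + 2)*(l^2 - l - 20) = (l - 5)*(l + 2)*(l + 4)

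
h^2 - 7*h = h*(h - 7)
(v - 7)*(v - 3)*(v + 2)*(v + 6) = v^4 - 2*v^3 - 47*v^2 + 48*v + 252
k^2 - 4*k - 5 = (k - 5)*(k + 1)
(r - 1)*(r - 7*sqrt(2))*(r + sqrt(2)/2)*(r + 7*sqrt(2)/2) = r^4 - 3*sqrt(2)*r^3 - r^3 - 105*r^2/2 + 3*sqrt(2)*r^2 - 49*sqrt(2)*r/2 + 105*r/2 + 49*sqrt(2)/2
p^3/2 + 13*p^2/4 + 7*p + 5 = (p/2 + 1)*(p + 2)*(p + 5/2)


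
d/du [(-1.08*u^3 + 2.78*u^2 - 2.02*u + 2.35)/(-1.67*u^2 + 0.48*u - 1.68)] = (1.8036*u^4 - 1.0368*u^3 + 3.4042*u^2 - 1.4918*u + 2.2656)/(2.7889*u^4 - 1.6032*u^3 + 5.8416*u^2 - 1.6128*u + 2.8224)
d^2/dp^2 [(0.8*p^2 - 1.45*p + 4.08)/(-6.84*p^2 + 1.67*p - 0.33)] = (117.40176*p^3 - 1134.476928*p^2 + 259.992504*p - 2.914722)/(320.013504*p^6 - 234.395856*p^5 + 103.545972*p^4 - 27.274607*p^3 + 4.995639*p^2 - 0.545589*p + 0.035937)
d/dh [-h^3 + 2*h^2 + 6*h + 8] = -3*h^2 + 4*h + 6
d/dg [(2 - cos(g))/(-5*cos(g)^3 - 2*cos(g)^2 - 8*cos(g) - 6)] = (10*cos(g)^3 - 28*cos(g)^2 - 8*cos(g) - 22)*sin(g)/(5*cos(g)^3 + 2*cos(g)^2 + 8*cos(g) + 6)^2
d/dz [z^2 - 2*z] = 2*z - 2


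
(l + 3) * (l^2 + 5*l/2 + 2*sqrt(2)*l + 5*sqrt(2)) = l^3 + 2*sqrt(2)*l^2 + 11*l^2/2 + 15*l/2 + 11*sqrt(2)*l + 15*sqrt(2)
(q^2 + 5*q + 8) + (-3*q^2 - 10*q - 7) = -2*q^2 - 5*q + 1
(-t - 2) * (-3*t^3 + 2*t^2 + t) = 3*t^4 + 4*t^3 - 5*t^2 - 2*t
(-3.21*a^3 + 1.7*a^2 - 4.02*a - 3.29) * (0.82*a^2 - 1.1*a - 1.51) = -2.6322*a^5 + 4.925*a^4 - 0.319299999999999*a^3 - 0.8428*a^2 + 9.6892*a + 4.9679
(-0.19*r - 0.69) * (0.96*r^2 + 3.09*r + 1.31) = -0.1824*r^3 - 1.2495*r^2 - 2.381*r - 0.9039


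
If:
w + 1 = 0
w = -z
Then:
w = -1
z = 1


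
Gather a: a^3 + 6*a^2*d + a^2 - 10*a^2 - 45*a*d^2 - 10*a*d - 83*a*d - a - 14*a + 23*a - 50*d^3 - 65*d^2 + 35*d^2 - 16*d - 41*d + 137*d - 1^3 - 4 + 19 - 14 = a^3 + a^2*(6*d - 9) + a*(-45*d^2 - 93*d + 8) - 50*d^3 - 30*d^2 + 80*d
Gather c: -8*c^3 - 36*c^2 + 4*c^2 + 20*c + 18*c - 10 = -8*c^3 - 32*c^2 + 38*c - 10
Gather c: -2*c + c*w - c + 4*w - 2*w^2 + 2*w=c*(w - 3) - 2*w^2 + 6*w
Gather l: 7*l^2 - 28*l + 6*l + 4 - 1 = 7*l^2 - 22*l + 3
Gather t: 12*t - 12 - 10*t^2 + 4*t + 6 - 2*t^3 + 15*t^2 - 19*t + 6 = -2*t^3 + 5*t^2 - 3*t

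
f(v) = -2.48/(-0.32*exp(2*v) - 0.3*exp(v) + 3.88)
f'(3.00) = -0.04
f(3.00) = 0.02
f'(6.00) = 0.00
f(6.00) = 0.00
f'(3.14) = -0.03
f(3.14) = 0.01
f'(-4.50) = -0.00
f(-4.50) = -0.64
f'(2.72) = -0.07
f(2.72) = 0.03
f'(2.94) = -0.04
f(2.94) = 0.02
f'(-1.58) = -0.02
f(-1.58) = -0.65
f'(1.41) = -4.02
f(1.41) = 0.91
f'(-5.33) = -0.00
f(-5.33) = -0.64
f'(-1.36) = -0.02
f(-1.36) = -0.66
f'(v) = -2.48*(0.64*exp(2*v) + 0.3*exp(v))/(-0.32*exp(2*v) - 0.3*exp(v) + 3.88)^2 = (-1.5872*exp(v) - 0.744)*exp(v)/(0.32*exp(2*v) + 0.3*exp(v) - 3.88)^2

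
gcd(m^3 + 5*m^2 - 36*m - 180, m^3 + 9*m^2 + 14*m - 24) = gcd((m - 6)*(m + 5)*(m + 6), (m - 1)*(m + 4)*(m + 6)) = m + 6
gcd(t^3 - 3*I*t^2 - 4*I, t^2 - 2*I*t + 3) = t + I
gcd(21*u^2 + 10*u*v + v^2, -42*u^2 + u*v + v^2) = 7*u + v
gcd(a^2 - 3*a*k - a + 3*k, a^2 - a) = a - 1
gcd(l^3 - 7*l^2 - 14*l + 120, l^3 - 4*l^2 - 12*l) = l - 6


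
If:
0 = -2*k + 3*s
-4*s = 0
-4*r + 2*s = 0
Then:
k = 0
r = 0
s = 0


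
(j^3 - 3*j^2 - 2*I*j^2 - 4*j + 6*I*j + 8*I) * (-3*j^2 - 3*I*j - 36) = -3*j^5 + 9*j^4 + 3*I*j^4 - 30*j^3 - 9*I*j^3 + 126*j^2 + 60*I*j^2 + 168*j - 216*I*j - 288*I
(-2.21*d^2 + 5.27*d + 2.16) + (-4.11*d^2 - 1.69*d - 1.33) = -6.32*d^2 + 3.58*d + 0.83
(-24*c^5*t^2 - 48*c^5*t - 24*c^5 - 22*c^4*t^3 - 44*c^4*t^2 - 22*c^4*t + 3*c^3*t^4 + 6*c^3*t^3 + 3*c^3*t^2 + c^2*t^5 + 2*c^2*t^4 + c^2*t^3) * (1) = -24*c^5*t^2 - 48*c^5*t - 24*c^5 - 22*c^4*t^3 - 44*c^4*t^2 - 22*c^4*t + 3*c^3*t^4 + 6*c^3*t^3 + 3*c^3*t^2 + c^2*t^5 + 2*c^2*t^4 + c^2*t^3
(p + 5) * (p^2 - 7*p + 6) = p^3 - 2*p^2 - 29*p + 30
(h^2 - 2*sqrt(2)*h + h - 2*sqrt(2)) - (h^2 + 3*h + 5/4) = -2*sqrt(2)*h - 2*h - 2*sqrt(2) - 5/4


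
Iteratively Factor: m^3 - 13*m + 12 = (m + 4)*(m^2 - 4*m + 3) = (m - 1)*(m + 4)*(m - 3)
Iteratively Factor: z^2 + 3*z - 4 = (z - 1)*(z + 4)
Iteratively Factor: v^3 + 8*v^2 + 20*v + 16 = (v + 2)*(v^2 + 6*v + 8) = (v + 2)*(v + 4)*(v + 2)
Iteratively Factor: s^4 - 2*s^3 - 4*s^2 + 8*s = (s)*(s^3 - 2*s^2 - 4*s + 8) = s*(s + 2)*(s^2 - 4*s + 4) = s*(s - 2)*(s + 2)*(s - 2)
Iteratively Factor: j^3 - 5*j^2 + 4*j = (j - 1)*(j^2 - 4*j) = j*(j - 1)*(j - 4)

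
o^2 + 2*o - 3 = (o - 1)*(o + 3)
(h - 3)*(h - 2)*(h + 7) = h^3 + 2*h^2 - 29*h + 42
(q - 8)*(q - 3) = q^2 - 11*q + 24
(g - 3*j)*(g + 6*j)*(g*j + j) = g^3*j + 3*g^2*j^2 + g^2*j - 18*g*j^3 + 3*g*j^2 - 18*j^3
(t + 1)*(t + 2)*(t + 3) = t^3 + 6*t^2 + 11*t + 6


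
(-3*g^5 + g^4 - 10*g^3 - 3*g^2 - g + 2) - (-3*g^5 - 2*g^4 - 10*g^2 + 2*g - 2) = 3*g^4 - 10*g^3 + 7*g^2 - 3*g + 4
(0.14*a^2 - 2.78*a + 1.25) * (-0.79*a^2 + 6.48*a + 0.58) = -0.1106*a^4 + 3.1034*a^3 - 18.9207*a^2 + 6.4876*a + 0.725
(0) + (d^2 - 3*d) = d^2 - 3*d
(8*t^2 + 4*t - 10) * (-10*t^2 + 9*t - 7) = -80*t^4 + 32*t^3 + 80*t^2 - 118*t + 70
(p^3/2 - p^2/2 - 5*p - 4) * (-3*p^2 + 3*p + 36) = -3*p^5/2 + 3*p^4 + 63*p^3/2 - 21*p^2 - 192*p - 144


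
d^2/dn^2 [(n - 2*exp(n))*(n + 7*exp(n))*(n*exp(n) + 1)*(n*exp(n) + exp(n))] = (4*n^4*exp(n) + 45*n^3*exp(2*n) + 20*n^3*exp(n) + n^3 - 224*n^2*exp(3*n) + 135*n^2*exp(2*n) + 44*n^2*exp(n) + 7*n^2 - 448*n*exp(3*n) - 36*n*exp(2*n) + 66*n*exp(n) + 10*n - 140*exp(3*n) - 200*exp(2*n) + 30*exp(n) + 2)*exp(n)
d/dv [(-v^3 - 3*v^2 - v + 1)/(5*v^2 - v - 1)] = (-5*v^4 + 2*v^3 + 11*v^2 - 4*v + 2)/(25*v^4 - 10*v^3 - 9*v^2 + 2*v + 1)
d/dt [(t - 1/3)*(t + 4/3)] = 2*t + 1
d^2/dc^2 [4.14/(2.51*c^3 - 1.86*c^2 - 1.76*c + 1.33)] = ((15.4008 - 62.3484*c)*(2.51*c^3 - 1.86*c^2 - 1.76*c + 1.33) + 4.14*(-15.06*c^2 + 7.44*c + 3.52)*(-7.53*c^2 + 3.72*c + 1.76))/(2.51*c^3 - 1.86*c^2 - 1.76*c + 1.33)^3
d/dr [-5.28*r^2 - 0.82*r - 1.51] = -10.56*r - 0.82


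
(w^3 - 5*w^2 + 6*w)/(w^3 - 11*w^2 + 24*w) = (w - 2)/(w - 8)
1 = 1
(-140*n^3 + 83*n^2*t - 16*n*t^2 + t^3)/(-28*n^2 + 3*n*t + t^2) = (35*n^2 - 12*n*t + t^2)/(7*n + t)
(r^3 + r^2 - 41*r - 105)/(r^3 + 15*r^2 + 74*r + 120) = (r^2 - 4*r - 21)/(r^2 + 10*r + 24)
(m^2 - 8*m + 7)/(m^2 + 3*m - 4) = (m - 7)/(m + 4)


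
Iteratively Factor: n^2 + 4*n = (n + 4)*(n)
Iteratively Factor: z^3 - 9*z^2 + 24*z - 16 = (z - 1)*(z^2 - 8*z + 16) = (z - 4)*(z - 1)*(z - 4)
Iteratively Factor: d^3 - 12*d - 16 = (d + 2)*(d^2 - 2*d - 8) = (d - 4)*(d + 2)*(d + 2)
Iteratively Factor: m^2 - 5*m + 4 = (m - 1)*(m - 4)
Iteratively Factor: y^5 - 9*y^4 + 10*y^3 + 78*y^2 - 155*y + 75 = (y + 3)*(y^4 - 12*y^3 + 46*y^2 - 60*y + 25) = (y - 5)*(y + 3)*(y^3 - 7*y^2 + 11*y - 5) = (y - 5)^2*(y + 3)*(y^2 - 2*y + 1) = (y - 5)^2*(y - 1)*(y + 3)*(y - 1)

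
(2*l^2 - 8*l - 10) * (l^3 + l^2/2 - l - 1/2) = 2*l^5 - 7*l^4 - 16*l^3 + 2*l^2 + 14*l + 5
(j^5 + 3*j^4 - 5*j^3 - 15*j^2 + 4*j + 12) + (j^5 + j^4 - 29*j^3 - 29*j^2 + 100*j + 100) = 2*j^5 + 4*j^4 - 34*j^3 - 44*j^2 + 104*j + 112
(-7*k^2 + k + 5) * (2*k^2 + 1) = -14*k^4 + 2*k^3 + 3*k^2 + k + 5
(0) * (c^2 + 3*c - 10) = 0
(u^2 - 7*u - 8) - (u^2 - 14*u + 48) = 7*u - 56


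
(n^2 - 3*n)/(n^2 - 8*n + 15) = n/(n - 5)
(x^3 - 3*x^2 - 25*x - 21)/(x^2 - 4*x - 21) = x + 1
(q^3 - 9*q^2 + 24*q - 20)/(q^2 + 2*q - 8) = (q^2 - 7*q + 10)/(q + 4)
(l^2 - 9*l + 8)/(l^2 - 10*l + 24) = (l^2 - 9*l + 8)/(l^2 - 10*l + 24)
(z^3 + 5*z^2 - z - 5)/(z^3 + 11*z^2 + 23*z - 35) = (z + 1)/(z + 7)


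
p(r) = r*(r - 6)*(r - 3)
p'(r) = r*(r - 6) + r*(r - 3) + (r - 6)*(r - 3)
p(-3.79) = -251.94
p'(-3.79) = 129.31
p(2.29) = 6.03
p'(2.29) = -7.49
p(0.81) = 9.21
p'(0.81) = 5.39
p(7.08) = 31.20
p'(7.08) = 40.94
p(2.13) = 7.17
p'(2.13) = -6.73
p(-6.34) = -730.72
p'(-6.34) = 252.71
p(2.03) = 7.82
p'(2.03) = -6.18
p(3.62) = -5.34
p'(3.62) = -7.85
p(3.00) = 0.00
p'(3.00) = -9.00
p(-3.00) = -162.00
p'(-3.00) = 99.00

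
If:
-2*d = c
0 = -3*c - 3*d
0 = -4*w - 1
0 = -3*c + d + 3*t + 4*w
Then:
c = 0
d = 0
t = 1/3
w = -1/4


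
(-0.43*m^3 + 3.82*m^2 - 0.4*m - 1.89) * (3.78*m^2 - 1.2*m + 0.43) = -1.6254*m^5 + 14.9556*m^4 - 6.2809*m^3 - 5.0216*m^2 + 2.096*m - 0.8127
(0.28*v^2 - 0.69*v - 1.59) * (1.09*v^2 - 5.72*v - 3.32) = 0.3052*v^4 - 2.3537*v^3 + 1.2841*v^2 + 11.3856*v + 5.2788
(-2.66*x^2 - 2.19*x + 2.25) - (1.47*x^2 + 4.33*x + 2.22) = -4.13*x^2 - 6.52*x + 0.0299999999999998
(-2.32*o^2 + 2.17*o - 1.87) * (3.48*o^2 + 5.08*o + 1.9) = -8.0736*o^4 - 4.234*o^3 + 0.108000000000001*o^2 - 5.3766*o - 3.553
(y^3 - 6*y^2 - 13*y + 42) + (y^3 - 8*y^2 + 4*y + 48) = 2*y^3 - 14*y^2 - 9*y + 90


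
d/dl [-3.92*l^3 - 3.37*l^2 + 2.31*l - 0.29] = -11.76*l^2 - 6.74*l + 2.31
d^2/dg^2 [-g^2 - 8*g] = -2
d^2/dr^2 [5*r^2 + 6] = 10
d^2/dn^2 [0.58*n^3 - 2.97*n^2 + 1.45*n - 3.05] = 3.48*n - 5.94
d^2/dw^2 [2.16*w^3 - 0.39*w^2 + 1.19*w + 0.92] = 12.96*w - 0.78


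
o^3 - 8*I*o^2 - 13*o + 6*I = (o - 6*I)*(o - I)^2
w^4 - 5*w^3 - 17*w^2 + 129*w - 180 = (w - 4)*(w - 3)^2*(w + 5)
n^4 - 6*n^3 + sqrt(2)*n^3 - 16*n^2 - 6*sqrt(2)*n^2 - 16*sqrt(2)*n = n*(n - 8)*(n + 2)*(n + sqrt(2))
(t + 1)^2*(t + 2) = t^3 + 4*t^2 + 5*t + 2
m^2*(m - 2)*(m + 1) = m^4 - m^3 - 2*m^2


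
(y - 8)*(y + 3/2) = y^2 - 13*y/2 - 12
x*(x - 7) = x^2 - 7*x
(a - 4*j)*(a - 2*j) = a^2 - 6*a*j + 8*j^2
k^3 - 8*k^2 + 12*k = k*(k - 6)*(k - 2)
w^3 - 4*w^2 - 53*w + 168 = (w - 8)*(w - 3)*(w + 7)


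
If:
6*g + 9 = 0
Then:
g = -3/2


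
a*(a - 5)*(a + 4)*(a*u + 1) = a^4*u - a^3*u + a^3 - 20*a^2*u - a^2 - 20*a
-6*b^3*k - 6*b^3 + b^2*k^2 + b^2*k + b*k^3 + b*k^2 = (-2*b + k)*(3*b + k)*(b*k + b)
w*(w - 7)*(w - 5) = w^3 - 12*w^2 + 35*w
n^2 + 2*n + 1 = (n + 1)^2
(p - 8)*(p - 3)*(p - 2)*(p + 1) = p^4 - 12*p^3 + 33*p^2 - 2*p - 48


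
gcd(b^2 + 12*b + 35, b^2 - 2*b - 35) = b + 5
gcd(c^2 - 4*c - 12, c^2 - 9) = 1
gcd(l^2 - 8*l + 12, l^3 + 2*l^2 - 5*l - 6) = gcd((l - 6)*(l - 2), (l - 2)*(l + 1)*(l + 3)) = l - 2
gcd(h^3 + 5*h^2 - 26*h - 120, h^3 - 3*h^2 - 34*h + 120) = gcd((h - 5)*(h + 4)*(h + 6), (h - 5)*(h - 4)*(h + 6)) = h^2 + h - 30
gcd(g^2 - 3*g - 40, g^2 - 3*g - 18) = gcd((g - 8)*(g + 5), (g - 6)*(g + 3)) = 1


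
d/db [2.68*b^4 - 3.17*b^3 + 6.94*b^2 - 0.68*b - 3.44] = 10.72*b^3 - 9.51*b^2 + 13.88*b - 0.68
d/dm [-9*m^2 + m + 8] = 1 - 18*m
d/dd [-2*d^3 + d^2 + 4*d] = -6*d^2 + 2*d + 4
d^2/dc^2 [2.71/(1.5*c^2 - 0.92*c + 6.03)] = (-12.195*c^2 + 7.4796*c + 2.71*(3.0*c - 0.92)*(6.0*c - 1.84) - 49.0239)/(1.5*c^2 - 0.92*c + 6.03)^3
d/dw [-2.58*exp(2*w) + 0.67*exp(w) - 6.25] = (0.67 - 5.16*exp(w))*exp(w)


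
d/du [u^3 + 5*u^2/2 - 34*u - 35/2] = 3*u^2 + 5*u - 34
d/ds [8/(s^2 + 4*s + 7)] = 16*(-s - 2)/(s^2 + 4*s + 7)^2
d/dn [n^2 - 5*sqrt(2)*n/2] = 2*n - 5*sqrt(2)/2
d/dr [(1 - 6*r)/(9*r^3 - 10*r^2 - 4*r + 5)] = (108*r^3 - 87*r^2 + 20*r - 26)/(81*r^6 - 180*r^5 + 28*r^4 + 170*r^3 - 84*r^2 - 40*r + 25)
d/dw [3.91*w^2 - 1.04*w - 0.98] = 7.82*w - 1.04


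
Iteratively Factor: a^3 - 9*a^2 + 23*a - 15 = (a - 5)*(a^2 - 4*a + 3) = (a - 5)*(a - 3)*(a - 1)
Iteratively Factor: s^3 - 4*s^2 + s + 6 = (s - 3)*(s^2 - s - 2) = (s - 3)*(s - 2)*(s + 1)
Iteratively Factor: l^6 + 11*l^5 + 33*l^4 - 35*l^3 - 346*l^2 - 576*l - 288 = (l + 4)*(l^5 + 7*l^4 + 5*l^3 - 55*l^2 - 126*l - 72) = (l + 3)*(l + 4)*(l^4 + 4*l^3 - 7*l^2 - 34*l - 24) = (l + 1)*(l + 3)*(l + 4)*(l^3 + 3*l^2 - 10*l - 24) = (l + 1)*(l + 3)*(l + 4)^2*(l^2 - l - 6) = (l + 1)*(l + 2)*(l + 3)*(l + 4)^2*(l - 3)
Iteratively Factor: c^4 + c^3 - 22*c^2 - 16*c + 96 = (c - 4)*(c^3 + 5*c^2 - 2*c - 24) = (c - 4)*(c - 2)*(c^2 + 7*c + 12) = (c - 4)*(c - 2)*(c + 4)*(c + 3)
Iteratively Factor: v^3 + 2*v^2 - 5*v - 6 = (v + 3)*(v^2 - v - 2) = (v - 2)*(v + 3)*(v + 1)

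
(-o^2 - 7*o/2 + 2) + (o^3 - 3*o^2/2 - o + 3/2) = o^3 - 5*o^2/2 - 9*o/2 + 7/2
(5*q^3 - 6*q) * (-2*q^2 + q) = -10*q^5 + 5*q^4 + 12*q^3 - 6*q^2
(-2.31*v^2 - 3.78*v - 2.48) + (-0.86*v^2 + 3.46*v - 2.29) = -3.17*v^2 - 0.32*v - 4.77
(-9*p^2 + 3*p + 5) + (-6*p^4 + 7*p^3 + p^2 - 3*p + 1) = -6*p^4 + 7*p^3 - 8*p^2 + 6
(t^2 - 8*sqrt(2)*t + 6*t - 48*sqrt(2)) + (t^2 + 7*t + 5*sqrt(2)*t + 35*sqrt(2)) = 2*t^2 - 3*sqrt(2)*t + 13*t - 13*sqrt(2)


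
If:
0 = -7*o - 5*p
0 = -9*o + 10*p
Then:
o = 0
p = 0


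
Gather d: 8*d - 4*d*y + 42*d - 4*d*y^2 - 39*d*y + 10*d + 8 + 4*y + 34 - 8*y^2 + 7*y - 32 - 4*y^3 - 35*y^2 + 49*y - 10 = d*(-4*y^2 - 43*y + 60) - 4*y^3 - 43*y^2 + 60*y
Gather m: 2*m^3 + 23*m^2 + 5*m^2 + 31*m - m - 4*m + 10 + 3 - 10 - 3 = 2*m^3 + 28*m^2 + 26*m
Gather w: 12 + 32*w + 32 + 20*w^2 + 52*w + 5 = 20*w^2 + 84*w + 49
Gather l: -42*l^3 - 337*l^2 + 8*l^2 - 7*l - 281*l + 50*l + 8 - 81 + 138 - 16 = -42*l^3 - 329*l^2 - 238*l + 49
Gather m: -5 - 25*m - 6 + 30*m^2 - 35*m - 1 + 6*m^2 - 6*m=36*m^2 - 66*m - 12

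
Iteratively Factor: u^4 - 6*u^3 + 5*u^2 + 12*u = (u + 1)*(u^3 - 7*u^2 + 12*u) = (u - 3)*(u + 1)*(u^2 - 4*u) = (u - 4)*(u - 3)*(u + 1)*(u)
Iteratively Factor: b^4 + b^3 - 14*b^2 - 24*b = (b + 3)*(b^3 - 2*b^2 - 8*b) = b*(b + 3)*(b^2 - 2*b - 8) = b*(b + 2)*(b + 3)*(b - 4)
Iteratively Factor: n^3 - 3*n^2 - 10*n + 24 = (n - 4)*(n^2 + n - 6) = (n - 4)*(n + 3)*(n - 2)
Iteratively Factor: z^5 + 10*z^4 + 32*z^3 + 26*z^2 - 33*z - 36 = (z + 4)*(z^4 + 6*z^3 + 8*z^2 - 6*z - 9) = (z + 3)*(z + 4)*(z^3 + 3*z^2 - z - 3) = (z + 3)^2*(z + 4)*(z^2 - 1) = (z + 1)*(z + 3)^2*(z + 4)*(z - 1)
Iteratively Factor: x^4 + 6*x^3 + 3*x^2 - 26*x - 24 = (x - 2)*(x^3 + 8*x^2 + 19*x + 12) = (x - 2)*(x + 3)*(x^2 + 5*x + 4) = (x - 2)*(x + 3)*(x + 4)*(x + 1)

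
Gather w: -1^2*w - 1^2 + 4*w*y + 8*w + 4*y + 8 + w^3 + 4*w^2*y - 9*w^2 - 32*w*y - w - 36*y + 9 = w^3 + w^2*(4*y - 9) + w*(6 - 28*y) - 32*y + 16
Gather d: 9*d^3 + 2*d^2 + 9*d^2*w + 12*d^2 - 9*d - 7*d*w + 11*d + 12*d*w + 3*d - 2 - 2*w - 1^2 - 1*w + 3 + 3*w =9*d^3 + d^2*(9*w + 14) + d*(5*w + 5)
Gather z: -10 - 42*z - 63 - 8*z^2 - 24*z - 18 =-8*z^2 - 66*z - 91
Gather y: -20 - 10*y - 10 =-10*y - 30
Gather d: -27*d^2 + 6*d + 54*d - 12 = -27*d^2 + 60*d - 12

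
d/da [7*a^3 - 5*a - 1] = 21*a^2 - 5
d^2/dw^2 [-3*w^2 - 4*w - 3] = -6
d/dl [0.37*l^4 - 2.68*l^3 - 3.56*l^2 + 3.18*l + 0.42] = 1.48*l^3 - 8.04*l^2 - 7.12*l + 3.18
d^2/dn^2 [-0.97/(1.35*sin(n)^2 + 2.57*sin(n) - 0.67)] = (7.0713*sin(n)^4 + 10.096245*sin(n)^3 - 0.690737000000002*sin(n)^2 - 18.522247*sin(n) - 14.568236)/(1.35*sin(n)^2 + 2.57*sin(n) - 0.67)^3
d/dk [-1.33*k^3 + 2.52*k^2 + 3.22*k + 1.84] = -3.99*k^2 + 5.04*k + 3.22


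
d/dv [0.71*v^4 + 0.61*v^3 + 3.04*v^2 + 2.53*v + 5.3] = 2.84*v^3 + 1.83*v^2 + 6.08*v + 2.53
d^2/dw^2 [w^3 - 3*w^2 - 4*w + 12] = 6*w - 6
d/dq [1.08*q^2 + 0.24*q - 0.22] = 2.16*q + 0.24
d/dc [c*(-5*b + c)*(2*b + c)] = -10*b^2 - 6*b*c + 3*c^2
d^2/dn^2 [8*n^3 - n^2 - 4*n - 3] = 48*n - 2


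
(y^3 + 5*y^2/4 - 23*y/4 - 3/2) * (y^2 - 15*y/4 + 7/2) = y^5 - 5*y^4/2 - 111*y^3/16 + 391*y^2/16 - 29*y/2 - 21/4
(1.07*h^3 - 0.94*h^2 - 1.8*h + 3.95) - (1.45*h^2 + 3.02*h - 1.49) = 1.07*h^3 - 2.39*h^2 - 4.82*h + 5.44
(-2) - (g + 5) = -g - 7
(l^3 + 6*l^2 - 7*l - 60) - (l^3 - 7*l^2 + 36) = 13*l^2 - 7*l - 96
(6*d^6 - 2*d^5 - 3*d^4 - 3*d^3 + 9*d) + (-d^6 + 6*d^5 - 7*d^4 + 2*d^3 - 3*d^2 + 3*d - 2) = 5*d^6 + 4*d^5 - 10*d^4 - d^3 - 3*d^2 + 12*d - 2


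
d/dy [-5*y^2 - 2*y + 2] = -10*y - 2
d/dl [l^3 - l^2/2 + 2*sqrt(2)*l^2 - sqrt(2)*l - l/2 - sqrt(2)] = 3*l^2 - l + 4*sqrt(2)*l - sqrt(2) - 1/2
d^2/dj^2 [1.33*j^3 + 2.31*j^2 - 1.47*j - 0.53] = 7.98*j + 4.62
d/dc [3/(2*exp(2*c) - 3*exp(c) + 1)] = (9 - 12*exp(c))*exp(c)/(2*exp(2*c) - 3*exp(c) + 1)^2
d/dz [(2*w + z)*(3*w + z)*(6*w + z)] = 36*w^2 + 22*w*z + 3*z^2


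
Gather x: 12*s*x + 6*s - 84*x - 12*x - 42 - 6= 6*s + x*(12*s - 96) - 48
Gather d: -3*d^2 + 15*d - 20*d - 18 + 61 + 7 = -3*d^2 - 5*d + 50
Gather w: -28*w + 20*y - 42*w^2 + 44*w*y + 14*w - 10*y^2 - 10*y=-42*w^2 + w*(44*y - 14) - 10*y^2 + 10*y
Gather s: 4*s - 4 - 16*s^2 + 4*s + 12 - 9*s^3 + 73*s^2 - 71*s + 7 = -9*s^3 + 57*s^2 - 63*s + 15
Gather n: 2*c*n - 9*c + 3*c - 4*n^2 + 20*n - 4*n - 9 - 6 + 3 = -6*c - 4*n^2 + n*(2*c + 16) - 12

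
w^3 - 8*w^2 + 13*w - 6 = (w - 6)*(w - 1)^2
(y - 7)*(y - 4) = y^2 - 11*y + 28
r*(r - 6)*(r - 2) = r^3 - 8*r^2 + 12*r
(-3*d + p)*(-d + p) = 3*d^2 - 4*d*p + p^2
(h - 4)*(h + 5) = h^2 + h - 20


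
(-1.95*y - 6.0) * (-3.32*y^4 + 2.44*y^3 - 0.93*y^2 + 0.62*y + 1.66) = 6.474*y^5 + 15.162*y^4 - 12.8265*y^3 + 4.371*y^2 - 6.957*y - 9.96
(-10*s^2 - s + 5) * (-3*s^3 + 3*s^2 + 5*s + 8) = 30*s^5 - 27*s^4 - 68*s^3 - 70*s^2 + 17*s + 40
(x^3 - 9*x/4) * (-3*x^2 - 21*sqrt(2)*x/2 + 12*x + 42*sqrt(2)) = -3*x^5 - 21*sqrt(2)*x^4/2 + 12*x^4 + 27*x^3/4 + 42*sqrt(2)*x^3 - 27*x^2 + 189*sqrt(2)*x^2/8 - 189*sqrt(2)*x/2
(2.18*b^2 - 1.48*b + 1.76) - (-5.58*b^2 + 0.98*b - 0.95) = 7.76*b^2 - 2.46*b + 2.71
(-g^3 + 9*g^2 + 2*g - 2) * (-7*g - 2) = 7*g^4 - 61*g^3 - 32*g^2 + 10*g + 4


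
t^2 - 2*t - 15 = (t - 5)*(t + 3)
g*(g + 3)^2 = g^3 + 6*g^2 + 9*g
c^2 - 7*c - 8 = (c - 8)*(c + 1)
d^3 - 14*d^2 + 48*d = d*(d - 8)*(d - 6)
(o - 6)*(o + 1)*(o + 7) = o^3 + 2*o^2 - 41*o - 42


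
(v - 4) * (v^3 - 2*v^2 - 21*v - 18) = v^4 - 6*v^3 - 13*v^2 + 66*v + 72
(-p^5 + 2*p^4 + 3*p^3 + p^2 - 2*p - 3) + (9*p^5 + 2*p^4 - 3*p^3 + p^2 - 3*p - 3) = 8*p^5 + 4*p^4 + 2*p^2 - 5*p - 6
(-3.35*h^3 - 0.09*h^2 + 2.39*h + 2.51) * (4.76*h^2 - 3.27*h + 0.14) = -15.946*h^5 + 10.5261*h^4 + 11.2017*h^3 + 4.1197*h^2 - 7.8731*h + 0.3514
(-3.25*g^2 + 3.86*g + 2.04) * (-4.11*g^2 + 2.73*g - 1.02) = 13.3575*g^4 - 24.7371*g^3 + 5.4684*g^2 + 1.632*g - 2.0808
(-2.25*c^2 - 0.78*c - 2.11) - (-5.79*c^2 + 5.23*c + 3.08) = 3.54*c^2 - 6.01*c - 5.19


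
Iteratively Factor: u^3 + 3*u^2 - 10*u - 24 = (u - 3)*(u^2 + 6*u + 8) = (u - 3)*(u + 2)*(u + 4)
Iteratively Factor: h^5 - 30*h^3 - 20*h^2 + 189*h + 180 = (h - 5)*(h^4 + 5*h^3 - 5*h^2 - 45*h - 36) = (h - 5)*(h - 3)*(h^3 + 8*h^2 + 19*h + 12) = (h - 5)*(h - 3)*(h + 1)*(h^2 + 7*h + 12) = (h - 5)*(h - 3)*(h + 1)*(h + 3)*(h + 4)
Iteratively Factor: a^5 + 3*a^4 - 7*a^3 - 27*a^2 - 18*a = (a - 3)*(a^4 + 6*a^3 + 11*a^2 + 6*a) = (a - 3)*(a + 2)*(a^3 + 4*a^2 + 3*a) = a*(a - 3)*(a + 2)*(a^2 + 4*a + 3) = a*(a - 3)*(a + 1)*(a + 2)*(a + 3)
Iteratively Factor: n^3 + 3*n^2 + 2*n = (n + 1)*(n^2 + 2*n) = (n + 1)*(n + 2)*(n)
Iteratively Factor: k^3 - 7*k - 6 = (k - 3)*(k^2 + 3*k + 2) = (k - 3)*(k + 2)*(k + 1)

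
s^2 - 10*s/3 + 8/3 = (s - 2)*(s - 4/3)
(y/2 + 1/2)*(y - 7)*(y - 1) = y^3/2 - 7*y^2/2 - y/2 + 7/2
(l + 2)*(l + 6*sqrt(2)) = l^2 + 2*l + 6*sqrt(2)*l + 12*sqrt(2)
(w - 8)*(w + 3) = w^2 - 5*w - 24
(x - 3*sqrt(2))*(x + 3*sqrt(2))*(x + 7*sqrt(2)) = x^3 + 7*sqrt(2)*x^2 - 18*x - 126*sqrt(2)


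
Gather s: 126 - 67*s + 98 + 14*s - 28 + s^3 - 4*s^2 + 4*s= s^3 - 4*s^2 - 49*s + 196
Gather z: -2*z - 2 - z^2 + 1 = -z^2 - 2*z - 1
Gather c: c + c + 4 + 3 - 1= 2*c + 6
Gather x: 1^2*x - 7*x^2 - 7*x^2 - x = -14*x^2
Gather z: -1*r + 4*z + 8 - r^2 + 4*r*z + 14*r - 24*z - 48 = -r^2 + 13*r + z*(4*r - 20) - 40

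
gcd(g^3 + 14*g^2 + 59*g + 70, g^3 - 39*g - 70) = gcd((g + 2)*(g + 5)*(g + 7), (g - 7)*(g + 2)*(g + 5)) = g^2 + 7*g + 10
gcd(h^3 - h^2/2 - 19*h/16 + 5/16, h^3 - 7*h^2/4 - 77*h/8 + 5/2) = h - 1/4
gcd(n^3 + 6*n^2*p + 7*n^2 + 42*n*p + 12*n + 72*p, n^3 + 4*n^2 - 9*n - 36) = n^2 + 7*n + 12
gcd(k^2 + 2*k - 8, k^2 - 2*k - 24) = k + 4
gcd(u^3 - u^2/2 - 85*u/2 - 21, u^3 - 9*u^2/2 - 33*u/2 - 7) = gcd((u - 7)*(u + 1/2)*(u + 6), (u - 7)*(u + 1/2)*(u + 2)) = u^2 - 13*u/2 - 7/2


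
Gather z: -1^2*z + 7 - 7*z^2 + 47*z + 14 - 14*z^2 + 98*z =-21*z^2 + 144*z + 21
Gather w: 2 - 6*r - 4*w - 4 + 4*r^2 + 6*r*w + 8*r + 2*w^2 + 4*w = 4*r^2 + 6*r*w + 2*r + 2*w^2 - 2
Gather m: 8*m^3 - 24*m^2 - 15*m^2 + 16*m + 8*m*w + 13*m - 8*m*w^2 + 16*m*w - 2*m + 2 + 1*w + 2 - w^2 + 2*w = 8*m^3 - 39*m^2 + m*(-8*w^2 + 24*w + 27) - w^2 + 3*w + 4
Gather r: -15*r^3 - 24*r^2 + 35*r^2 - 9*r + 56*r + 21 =-15*r^3 + 11*r^2 + 47*r + 21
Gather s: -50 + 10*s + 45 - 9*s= s - 5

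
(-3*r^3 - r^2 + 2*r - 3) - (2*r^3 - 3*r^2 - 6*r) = -5*r^3 + 2*r^2 + 8*r - 3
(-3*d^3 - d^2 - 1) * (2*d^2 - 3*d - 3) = -6*d^5 + 7*d^4 + 12*d^3 + d^2 + 3*d + 3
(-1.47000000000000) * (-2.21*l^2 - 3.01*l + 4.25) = 3.2487*l^2 + 4.4247*l - 6.2475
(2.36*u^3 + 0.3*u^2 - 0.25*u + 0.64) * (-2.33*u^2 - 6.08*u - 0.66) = -5.4988*u^5 - 15.0478*u^4 - 2.7991*u^3 - 0.1692*u^2 - 3.7262*u - 0.4224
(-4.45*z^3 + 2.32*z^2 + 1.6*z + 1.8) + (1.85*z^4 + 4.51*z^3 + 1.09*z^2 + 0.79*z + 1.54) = 1.85*z^4 + 0.0599999999999996*z^3 + 3.41*z^2 + 2.39*z + 3.34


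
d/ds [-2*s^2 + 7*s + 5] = 7 - 4*s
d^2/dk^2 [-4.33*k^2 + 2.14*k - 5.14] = -8.66000000000000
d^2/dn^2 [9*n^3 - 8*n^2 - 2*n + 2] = 54*n - 16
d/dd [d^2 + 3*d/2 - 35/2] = 2*d + 3/2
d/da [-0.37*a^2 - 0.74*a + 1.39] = -0.74*a - 0.74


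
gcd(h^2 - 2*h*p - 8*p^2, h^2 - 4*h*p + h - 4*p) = -h + 4*p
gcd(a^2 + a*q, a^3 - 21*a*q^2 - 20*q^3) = a + q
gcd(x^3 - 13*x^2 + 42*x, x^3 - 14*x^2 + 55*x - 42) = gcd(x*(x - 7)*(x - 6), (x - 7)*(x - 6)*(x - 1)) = x^2 - 13*x + 42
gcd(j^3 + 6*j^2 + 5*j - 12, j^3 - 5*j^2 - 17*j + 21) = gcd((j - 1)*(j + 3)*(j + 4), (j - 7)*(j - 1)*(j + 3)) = j^2 + 2*j - 3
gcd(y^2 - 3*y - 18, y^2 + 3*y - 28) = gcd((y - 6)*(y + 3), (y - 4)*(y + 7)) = 1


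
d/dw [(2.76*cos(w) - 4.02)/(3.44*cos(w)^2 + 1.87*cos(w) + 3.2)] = (9.4944*cos(w)^2 - 27.6576*cos(w) - 16.3494)*sin(w)/(11.8336*cos(w)^4 + 12.8656*cos(w)^3 + 25.5129*cos(w)^2 + 11.968*cos(w) + 10.24)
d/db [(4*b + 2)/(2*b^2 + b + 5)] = 2*(-4*b^2 - 4*b + 9)/(4*b^4 + 4*b^3 + 21*b^2 + 10*b + 25)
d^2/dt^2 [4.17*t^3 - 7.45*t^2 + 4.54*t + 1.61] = 25.02*t - 14.9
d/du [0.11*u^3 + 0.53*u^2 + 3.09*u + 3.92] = 0.33*u^2 + 1.06*u + 3.09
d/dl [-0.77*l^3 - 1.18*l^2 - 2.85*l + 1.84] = -2.31*l^2 - 2.36*l - 2.85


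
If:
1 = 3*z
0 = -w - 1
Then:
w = -1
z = 1/3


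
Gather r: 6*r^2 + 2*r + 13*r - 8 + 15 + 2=6*r^2 + 15*r + 9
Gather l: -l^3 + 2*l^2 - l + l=-l^3 + 2*l^2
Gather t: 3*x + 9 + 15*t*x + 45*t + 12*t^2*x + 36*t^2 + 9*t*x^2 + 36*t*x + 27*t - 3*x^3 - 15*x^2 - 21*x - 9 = t^2*(12*x + 36) + t*(9*x^2 + 51*x + 72) - 3*x^3 - 15*x^2 - 18*x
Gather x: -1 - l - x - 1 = -l - x - 2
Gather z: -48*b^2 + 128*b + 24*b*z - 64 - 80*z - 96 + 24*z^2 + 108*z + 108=-48*b^2 + 128*b + 24*z^2 + z*(24*b + 28) - 52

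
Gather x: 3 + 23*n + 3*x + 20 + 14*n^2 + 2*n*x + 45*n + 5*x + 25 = 14*n^2 + 68*n + x*(2*n + 8) + 48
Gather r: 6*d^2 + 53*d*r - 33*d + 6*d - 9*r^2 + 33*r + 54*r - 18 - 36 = 6*d^2 - 27*d - 9*r^2 + r*(53*d + 87) - 54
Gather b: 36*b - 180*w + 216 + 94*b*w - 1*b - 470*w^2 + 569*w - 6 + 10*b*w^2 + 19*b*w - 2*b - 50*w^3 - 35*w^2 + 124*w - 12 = b*(10*w^2 + 113*w + 33) - 50*w^3 - 505*w^2 + 513*w + 198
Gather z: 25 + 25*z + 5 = 25*z + 30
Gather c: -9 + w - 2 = w - 11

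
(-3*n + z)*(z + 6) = -3*n*z - 18*n + z^2 + 6*z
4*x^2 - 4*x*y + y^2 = (-2*x + y)^2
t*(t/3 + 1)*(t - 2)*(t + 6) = t^4/3 + 7*t^3/3 - 12*t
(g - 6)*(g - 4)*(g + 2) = g^3 - 8*g^2 + 4*g + 48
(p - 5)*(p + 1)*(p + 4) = p^3 - 21*p - 20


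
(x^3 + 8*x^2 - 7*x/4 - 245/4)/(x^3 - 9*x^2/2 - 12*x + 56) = (2*x^2 + 9*x - 35)/(2*(x^2 - 8*x + 16))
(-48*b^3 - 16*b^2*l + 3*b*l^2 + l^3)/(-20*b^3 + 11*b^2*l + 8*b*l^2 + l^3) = (12*b^2 + b*l - l^2)/(5*b^2 - 4*b*l - l^2)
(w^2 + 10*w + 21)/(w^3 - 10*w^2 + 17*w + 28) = (w^2 + 10*w + 21)/(w^3 - 10*w^2 + 17*w + 28)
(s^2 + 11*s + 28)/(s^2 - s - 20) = (s + 7)/(s - 5)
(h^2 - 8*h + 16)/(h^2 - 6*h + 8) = (h - 4)/(h - 2)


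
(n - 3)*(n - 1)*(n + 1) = n^3 - 3*n^2 - n + 3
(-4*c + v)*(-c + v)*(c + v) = 4*c^3 - c^2*v - 4*c*v^2 + v^3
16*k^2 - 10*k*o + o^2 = (-8*k + o)*(-2*k + o)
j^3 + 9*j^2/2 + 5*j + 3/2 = (j + 1/2)*(j + 1)*(j + 3)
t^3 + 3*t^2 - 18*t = t*(t - 3)*(t + 6)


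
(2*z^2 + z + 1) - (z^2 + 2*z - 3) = z^2 - z + 4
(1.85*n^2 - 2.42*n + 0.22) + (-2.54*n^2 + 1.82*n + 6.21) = -0.69*n^2 - 0.6*n + 6.43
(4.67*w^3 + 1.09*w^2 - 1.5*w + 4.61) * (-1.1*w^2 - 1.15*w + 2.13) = -5.137*w^5 - 6.5695*w^4 + 10.3436*w^3 - 1.0243*w^2 - 8.4965*w + 9.8193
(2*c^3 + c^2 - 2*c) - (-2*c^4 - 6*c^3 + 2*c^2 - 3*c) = 2*c^4 + 8*c^3 - c^2 + c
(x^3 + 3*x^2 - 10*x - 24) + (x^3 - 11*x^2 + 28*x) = 2*x^3 - 8*x^2 + 18*x - 24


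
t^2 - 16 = (t - 4)*(t + 4)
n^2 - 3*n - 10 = (n - 5)*(n + 2)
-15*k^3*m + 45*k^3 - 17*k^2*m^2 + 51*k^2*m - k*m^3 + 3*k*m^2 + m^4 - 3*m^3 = (-5*k + m)*(k + m)*(3*k + m)*(m - 3)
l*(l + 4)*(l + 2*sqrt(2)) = l^3 + 2*sqrt(2)*l^2 + 4*l^2 + 8*sqrt(2)*l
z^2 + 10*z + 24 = (z + 4)*(z + 6)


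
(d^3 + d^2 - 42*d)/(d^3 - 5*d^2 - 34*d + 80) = d*(d^2 + d - 42)/(d^3 - 5*d^2 - 34*d + 80)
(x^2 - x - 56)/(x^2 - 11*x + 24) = (x + 7)/(x - 3)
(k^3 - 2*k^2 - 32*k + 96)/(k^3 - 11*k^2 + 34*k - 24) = (k^2 + 2*k - 24)/(k^2 - 7*k + 6)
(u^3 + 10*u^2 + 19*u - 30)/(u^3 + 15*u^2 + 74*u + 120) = (u - 1)/(u + 4)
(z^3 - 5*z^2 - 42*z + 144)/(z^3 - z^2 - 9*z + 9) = (z^2 - 2*z - 48)/(z^2 + 2*z - 3)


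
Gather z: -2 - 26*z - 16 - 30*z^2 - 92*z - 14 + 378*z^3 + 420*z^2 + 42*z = 378*z^3 + 390*z^2 - 76*z - 32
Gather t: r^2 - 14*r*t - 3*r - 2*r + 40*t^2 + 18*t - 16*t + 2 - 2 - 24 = r^2 - 5*r + 40*t^2 + t*(2 - 14*r) - 24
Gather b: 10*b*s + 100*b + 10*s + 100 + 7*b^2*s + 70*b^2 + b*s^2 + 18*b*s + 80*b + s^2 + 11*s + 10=b^2*(7*s + 70) + b*(s^2 + 28*s + 180) + s^2 + 21*s + 110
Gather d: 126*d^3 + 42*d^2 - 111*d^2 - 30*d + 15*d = 126*d^3 - 69*d^2 - 15*d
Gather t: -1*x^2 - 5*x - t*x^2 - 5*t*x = t*(-x^2 - 5*x) - x^2 - 5*x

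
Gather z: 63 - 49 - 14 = 0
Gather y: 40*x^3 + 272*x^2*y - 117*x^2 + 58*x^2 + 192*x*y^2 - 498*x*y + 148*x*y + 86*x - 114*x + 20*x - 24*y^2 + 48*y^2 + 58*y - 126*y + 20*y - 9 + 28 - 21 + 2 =40*x^3 - 59*x^2 - 8*x + y^2*(192*x + 24) + y*(272*x^2 - 350*x - 48)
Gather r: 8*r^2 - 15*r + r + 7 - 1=8*r^2 - 14*r + 6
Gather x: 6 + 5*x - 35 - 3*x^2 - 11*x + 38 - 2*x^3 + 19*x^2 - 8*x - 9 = -2*x^3 + 16*x^2 - 14*x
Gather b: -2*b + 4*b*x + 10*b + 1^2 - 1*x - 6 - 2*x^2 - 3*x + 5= b*(4*x + 8) - 2*x^2 - 4*x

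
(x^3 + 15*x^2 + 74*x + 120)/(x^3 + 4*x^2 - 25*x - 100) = (x + 6)/(x - 5)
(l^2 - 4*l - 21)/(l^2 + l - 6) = (l - 7)/(l - 2)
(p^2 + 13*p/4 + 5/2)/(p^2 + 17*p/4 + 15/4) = (p + 2)/(p + 3)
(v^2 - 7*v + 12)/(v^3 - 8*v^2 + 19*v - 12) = 1/(v - 1)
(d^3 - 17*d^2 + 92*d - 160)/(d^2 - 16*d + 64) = (d^2 - 9*d + 20)/(d - 8)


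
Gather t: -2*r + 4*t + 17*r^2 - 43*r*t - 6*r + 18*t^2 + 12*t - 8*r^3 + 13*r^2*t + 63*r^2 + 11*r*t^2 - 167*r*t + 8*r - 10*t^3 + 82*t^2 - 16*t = -8*r^3 + 80*r^2 - 10*t^3 + t^2*(11*r + 100) + t*(13*r^2 - 210*r)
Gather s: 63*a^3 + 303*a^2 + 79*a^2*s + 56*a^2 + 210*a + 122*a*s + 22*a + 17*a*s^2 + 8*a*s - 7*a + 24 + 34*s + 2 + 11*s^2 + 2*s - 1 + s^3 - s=63*a^3 + 359*a^2 + 225*a + s^3 + s^2*(17*a + 11) + s*(79*a^2 + 130*a + 35) + 25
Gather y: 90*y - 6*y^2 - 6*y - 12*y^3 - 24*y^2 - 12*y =-12*y^3 - 30*y^2 + 72*y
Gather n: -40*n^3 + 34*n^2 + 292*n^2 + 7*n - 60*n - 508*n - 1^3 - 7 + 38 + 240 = -40*n^3 + 326*n^2 - 561*n + 270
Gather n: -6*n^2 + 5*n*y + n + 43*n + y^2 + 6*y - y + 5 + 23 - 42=-6*n^2 + n*(5*y + 44) + y^2 + 5*y - 14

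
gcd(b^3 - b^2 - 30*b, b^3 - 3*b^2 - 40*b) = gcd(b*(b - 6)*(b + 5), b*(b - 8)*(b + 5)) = b^2 + 5*b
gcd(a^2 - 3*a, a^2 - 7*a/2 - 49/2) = 1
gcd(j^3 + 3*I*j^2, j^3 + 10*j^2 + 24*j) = j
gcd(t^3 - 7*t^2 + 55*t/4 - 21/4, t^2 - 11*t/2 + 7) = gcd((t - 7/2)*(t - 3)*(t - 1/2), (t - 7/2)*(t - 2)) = t - 7/2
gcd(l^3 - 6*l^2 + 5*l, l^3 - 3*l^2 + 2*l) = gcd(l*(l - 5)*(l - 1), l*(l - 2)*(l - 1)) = l^2 - l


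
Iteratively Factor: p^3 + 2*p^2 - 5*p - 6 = (p + 3)*(p^2 - p - 2) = (p + 1)*(p + 3)*(p - 2)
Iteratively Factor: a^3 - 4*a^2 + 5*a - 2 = (a - 1)*(a^2 - 3*a + 2) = (a - 1)^2*(a - 2)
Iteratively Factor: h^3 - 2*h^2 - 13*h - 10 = (h - 5)*(h^2 + 3*h + 2) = (h - 5)*(h + 2)*(h + 1)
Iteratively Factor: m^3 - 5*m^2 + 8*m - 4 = (m - 1)*(m^2 - 4*m + 4) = (m - 2)*(m - 1)*(m - 2)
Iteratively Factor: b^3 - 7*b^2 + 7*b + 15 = (b - 5)*(b^2 - 2*b - 3) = (b - 5)*(b + 1)*(b - 3)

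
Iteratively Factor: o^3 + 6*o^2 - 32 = (o + 4)*(o^2 + 2*o - 8) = (o - 2)*(o + 4)*(o + 4)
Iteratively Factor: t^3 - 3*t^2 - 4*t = (t + 1)*(t^2 - 4*t) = t*(t + 1)*(t - 4)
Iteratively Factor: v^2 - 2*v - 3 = (v - 3)*(v + 1)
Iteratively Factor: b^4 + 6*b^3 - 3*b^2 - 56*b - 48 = (b + 4)*(b^3 + 2*b^2 - 11*b - 12) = (b + 1)*(b + 4)*(b^2 + b - 12) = (b + 1)*(b + 4)^2*(b - 3)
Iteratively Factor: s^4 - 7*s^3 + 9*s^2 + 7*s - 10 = (s - 2)*(s^3 - 5*s^2 - s + 5) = (s - 2)*(s - 1)*(s^2 - 4*s - 5) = (s - 2)*(s - 1)*(s + 1)*(s - 5)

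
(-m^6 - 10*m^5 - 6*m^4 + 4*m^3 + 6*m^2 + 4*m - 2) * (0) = 0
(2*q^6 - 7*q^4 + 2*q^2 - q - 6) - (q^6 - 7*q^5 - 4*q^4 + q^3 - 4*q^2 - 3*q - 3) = q^6 + 7*q^5 - 3*q^4 - q^3 + 6*q^2 + 2*q - 3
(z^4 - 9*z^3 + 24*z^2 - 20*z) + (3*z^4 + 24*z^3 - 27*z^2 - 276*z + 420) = 4*z^4 + 15*z^3 - 3*z^2 - 296*z + 420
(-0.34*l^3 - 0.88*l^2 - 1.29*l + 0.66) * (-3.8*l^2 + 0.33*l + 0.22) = 1.292*l^5 + 3.2318*l^4 + 4.5368*l^3 - 3.1273*l^2 - 0.066*l + 0.1452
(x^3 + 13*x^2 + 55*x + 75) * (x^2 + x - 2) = x^5 + 14*x^4 + 66*x^3 + 104*x^2 - 35*x - 150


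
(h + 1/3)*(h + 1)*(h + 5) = h^3 + 19*h^2/3 + 7*h + 5/3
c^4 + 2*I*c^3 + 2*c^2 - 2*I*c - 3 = (c - 1)*(c + 1)*(c - I)*(c + 3*I)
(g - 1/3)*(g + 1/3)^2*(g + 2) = g^4 + 7*g^3/3 + 5*g^2/9 - 7*g/27 - 2/27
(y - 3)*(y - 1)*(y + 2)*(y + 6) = y^4 + 4*y^3 - 17*y^2 - 24*y + 36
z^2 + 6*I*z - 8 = (z + 2*I)*(z + 4*I)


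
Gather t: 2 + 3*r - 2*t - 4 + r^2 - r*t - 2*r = r^2 + r + t*(-r - 2) - 2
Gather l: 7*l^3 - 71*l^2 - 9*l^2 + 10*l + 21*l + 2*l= 7*l^3 - 80*l^2 + 33*l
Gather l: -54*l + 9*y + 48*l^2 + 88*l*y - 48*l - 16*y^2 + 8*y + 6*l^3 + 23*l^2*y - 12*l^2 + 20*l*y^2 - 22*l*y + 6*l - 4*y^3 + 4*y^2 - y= 6*l^3 + l^2*(23*y + 36) + l*(20*y^2 + 66*y - 96) - 4*y^3 - 12*y^2 + 16*y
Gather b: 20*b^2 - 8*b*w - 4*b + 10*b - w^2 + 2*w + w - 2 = 20*b^2 + b*(6 - 8*w) - w^2 + 3*w - 2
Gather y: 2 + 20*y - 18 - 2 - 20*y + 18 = 0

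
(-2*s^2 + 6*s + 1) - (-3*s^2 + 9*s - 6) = s^2 - 3*s + 7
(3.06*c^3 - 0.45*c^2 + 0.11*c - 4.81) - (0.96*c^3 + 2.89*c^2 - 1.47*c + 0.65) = 2.1*c^3 - 3.34*c^2 + 1.58*c - 5.46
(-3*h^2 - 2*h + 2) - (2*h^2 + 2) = -5*h^2 - 2*h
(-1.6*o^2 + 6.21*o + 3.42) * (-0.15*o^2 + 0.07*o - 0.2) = 0.24*o^4 - 1.0435*o^3 + 0.2417*o^2 - 1.0026*o - 0.684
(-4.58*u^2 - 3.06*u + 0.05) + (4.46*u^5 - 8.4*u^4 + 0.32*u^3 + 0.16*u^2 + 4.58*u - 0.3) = 4.46*u^5 - 8.4*u^4 + 0.32*u^3 - 4.42*u^2 + 1.52*u - 0.25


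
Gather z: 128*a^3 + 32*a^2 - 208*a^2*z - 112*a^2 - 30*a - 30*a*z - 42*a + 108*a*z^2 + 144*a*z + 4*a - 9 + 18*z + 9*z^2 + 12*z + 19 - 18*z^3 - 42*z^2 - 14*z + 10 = 128*a^3 - 80*a^2 - 68*a - 18*z^3 + z^2*(108*a - 33) + z*(-208*a^2 + 114*a + 16) + 20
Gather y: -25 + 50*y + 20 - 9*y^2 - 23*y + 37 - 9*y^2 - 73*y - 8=-18*y^2 - 46*y + 24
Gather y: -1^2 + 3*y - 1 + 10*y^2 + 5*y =10*y^2 + 8*y - 2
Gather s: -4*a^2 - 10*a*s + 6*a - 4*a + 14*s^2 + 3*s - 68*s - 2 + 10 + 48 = -4*a^2 + 2*a + 14*s^2 + s*(-10*a - 65) + 56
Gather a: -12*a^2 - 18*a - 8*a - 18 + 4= -12*a^2 - 26*a - 14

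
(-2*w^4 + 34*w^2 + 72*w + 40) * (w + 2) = -2*w^5 - 4*w^4 + 34*w^3 + 140*w^2 + 184*w + 80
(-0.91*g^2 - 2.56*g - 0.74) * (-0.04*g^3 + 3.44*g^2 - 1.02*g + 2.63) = 0.0364*g^5 - 3.028*g^4 - 7.8486*g^3 - 2.3277*g^2 - 5.978*g - 1.9462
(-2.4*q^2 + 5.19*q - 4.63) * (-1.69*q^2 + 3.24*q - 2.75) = 4.056*q^4 - 16.5471*q^3 + 31.2403*q^2 - 29.2737*q + 12.7325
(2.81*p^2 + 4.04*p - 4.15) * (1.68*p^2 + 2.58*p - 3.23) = 4.7208*p^4 + 14.037*p^3 - 5.6251*p^2 - 23.7562*p + 13.4045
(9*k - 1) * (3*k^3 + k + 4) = 27*k^4 - 3*k^3 + 9*k^2 + 35*k - 4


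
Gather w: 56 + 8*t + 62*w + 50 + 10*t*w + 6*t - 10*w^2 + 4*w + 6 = 14*t - 10*w^2 + w*(10*t + 66) + 112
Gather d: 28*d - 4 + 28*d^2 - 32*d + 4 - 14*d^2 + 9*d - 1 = 14*d^2 + 5*d - 1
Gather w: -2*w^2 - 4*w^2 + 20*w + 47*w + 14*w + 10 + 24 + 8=-6*w^2 + 81*w + 42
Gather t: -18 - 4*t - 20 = -4*t - 38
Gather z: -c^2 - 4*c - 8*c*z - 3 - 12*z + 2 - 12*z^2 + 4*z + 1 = -c^2 - 4*c - 12*z^2 + z*(-8*c - 8)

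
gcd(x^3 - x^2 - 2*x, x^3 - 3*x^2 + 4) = x^2 - x - 2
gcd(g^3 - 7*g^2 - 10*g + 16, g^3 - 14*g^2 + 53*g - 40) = g^2 - 9*g + 8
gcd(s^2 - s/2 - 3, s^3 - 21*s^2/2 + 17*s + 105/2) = s + 3/2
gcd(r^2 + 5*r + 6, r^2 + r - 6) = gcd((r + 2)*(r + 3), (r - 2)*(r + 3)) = r + 3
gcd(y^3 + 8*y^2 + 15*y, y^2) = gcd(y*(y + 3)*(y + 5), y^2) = y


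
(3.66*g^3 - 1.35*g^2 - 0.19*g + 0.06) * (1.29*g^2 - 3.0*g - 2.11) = 4.7214*g^5 - 12.7215*g^4 - 3.9177*g^3 + 3.4959*g^2 + 0.2209*g - 0.1266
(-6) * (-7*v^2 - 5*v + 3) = 42*v^2 + 30*v - 18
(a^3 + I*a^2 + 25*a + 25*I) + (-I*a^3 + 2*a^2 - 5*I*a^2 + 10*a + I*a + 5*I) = a^3 - I*a^3 + 2*a^2 - 4*I*a^2 + 35*a + I*a + 30*I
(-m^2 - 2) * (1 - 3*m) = 3*m^3 - m^2 + 6*m - 2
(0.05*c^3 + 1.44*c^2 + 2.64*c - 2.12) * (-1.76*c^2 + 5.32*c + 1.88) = -0.088*c^5 - 2.2684*c^4 + 3.1084*c^3 + 20.4832*c^2 - 6.3152*c - 3.9856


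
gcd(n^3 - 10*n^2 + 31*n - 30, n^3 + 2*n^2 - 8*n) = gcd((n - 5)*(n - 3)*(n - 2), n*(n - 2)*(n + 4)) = n - 2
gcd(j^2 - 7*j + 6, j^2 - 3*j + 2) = j - 1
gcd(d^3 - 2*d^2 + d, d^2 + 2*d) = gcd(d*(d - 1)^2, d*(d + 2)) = d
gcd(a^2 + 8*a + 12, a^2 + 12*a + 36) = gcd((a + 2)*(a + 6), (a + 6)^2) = a + 6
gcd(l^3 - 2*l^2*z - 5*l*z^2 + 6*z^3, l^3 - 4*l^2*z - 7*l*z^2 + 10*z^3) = -l^2 - l*z + 2*z^2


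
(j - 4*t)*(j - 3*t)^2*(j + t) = j^4 - 9*j^3*t + 23*j^2*t^2 - 3*j*t^3 - 36*t^4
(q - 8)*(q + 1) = q^2 - 7*q - 8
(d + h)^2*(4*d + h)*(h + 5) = 4*d^3*h + 20*d^3 + 9*d^2*h^2 + 45*d^2*h + 6*d*h^3 + 30*d*h^2 + h^4 + 5*h^3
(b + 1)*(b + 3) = b^2 + 4*b + 3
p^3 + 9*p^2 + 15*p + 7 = (p + 1)^2*(p + 7)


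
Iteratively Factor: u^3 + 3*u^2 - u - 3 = (u + 3)*(u^2 - 1) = (u - 1)*(u + 3)*(u + 1)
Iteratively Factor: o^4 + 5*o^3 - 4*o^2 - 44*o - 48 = (o + 2)*(o^3 + 3*o^2 - 10*o - 24) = (o - 3)*(o + 2)*(o^2 + 6*o + 8) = (o - 3)*(o + 2)^2*(o + 4)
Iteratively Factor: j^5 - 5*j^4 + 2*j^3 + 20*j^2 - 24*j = (j)*(j^4 - 5*j^3 + 2*j^2 + 20*j - 24) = j*(j - 2)*(j^3 - 3*j^2 - 4*j + 12) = j*(j - 2)^2*(j^2 - j - 6) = j*(j - 3)*(j - 2)^2*(j + 2)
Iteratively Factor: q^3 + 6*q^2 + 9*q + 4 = (q + 1)*(q^2 + 5*q + 4) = (q + 1)^2*(q + 4)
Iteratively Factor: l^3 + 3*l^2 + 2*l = (l)*(l^2 + 3*l + 2) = l*(l + 1)*(l + 2)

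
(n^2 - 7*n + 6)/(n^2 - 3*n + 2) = (n - 6)/(n - 2)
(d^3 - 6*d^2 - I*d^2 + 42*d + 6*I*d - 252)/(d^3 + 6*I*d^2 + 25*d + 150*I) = (d^2 - d*(6 + 7*I) + 42*I)/(d^2 + 25)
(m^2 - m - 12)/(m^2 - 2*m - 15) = (m - 4)/(m - 5)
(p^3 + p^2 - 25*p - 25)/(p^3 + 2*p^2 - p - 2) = (p^2 - 25)/(p^2 + p - 2)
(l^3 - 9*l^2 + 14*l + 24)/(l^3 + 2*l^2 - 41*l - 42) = (l - 4)/(l + 7)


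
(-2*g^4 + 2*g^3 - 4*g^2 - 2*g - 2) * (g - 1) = -2*g^5 + 4*g^4 - 6*g^3 + 2*g^2 + 2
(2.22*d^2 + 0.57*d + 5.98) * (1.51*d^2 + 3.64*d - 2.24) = 3.3522*d^4 + 8.9415*d^3 + 6.1318*d^2 + 20.4904*d - 13.3952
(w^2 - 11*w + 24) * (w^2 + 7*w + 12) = w^4 - 4*w^3 - 41*w^2 + 36*w + 288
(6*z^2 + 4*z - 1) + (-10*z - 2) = 6*z^2 - 6*z - 3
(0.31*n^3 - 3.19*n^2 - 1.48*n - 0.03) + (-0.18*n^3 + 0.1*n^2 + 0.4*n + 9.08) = 0.13*n^3 - 3.09*n^2 - 1.08*n + 9.05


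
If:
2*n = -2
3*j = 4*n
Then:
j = -4/3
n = -1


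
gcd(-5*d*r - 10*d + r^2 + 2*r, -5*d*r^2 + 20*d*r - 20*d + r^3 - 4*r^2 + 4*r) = -5*d + r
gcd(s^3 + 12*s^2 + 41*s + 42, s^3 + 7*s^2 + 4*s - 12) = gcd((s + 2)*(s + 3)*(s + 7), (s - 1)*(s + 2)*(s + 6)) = s + 2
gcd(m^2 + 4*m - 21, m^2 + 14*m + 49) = m + 7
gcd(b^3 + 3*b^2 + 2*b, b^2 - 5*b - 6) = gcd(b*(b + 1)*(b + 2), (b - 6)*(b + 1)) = b + 1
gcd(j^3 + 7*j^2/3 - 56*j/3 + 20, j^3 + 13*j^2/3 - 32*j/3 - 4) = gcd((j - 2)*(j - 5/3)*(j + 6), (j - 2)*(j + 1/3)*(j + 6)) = j^2 + 4*j - 12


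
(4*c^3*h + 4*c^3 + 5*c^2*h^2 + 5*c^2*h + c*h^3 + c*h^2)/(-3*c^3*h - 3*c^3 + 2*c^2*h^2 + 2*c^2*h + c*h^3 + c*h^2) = (-4*c^2 - 5*c*h - h^2)/(3*c^2 - 2*c*h - h^2)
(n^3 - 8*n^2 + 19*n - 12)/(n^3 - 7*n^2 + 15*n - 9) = (n - 4)/(n - 3)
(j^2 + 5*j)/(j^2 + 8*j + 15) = j/(j + 3)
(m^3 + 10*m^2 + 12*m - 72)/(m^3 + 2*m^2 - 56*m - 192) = (m^2 + 4*m - 12)/(m^2 - 4*m - 32)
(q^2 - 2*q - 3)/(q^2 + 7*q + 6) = (q - 3)/(q + 6)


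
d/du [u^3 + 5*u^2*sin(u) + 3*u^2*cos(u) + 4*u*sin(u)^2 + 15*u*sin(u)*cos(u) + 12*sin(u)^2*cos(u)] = -3*u^2*sin(u) + 5*u^2*cos(u) + 3*u^2 + 10*u*sin(u) + 4*u*sin(2*u) + 6*u*cos(u) + 15*u*cos(2*u) - 3*sin(u) + 15*sin(2*u)/2 + 9*sin(3*u) - 2*cos(2*u) + 2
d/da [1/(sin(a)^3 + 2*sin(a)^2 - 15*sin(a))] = (-3*cos(a) - 4/tan(a) + 15*cos(a)/sin(a)^2)/((sin(a) - 3)^2*(sin(a) + 5)^2)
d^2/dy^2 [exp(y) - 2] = exp(y)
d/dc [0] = 0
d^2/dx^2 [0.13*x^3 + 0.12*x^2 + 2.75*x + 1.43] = 0.78*x + 0.24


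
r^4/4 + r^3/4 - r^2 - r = r*(r/4 + 1/2)*(r - 2)*(r + 1)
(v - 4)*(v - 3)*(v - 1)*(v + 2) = v^4 - 6*v^3 + 3*v^2 + 26*v - 24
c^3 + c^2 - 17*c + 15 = (c - 3)*(c - 1)*(c + 5)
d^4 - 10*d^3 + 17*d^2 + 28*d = d*(d - 7)*(d - 4)*(d + 1)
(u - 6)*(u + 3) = u^2 - 3*u - 18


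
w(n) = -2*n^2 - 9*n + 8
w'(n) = -4*n - 9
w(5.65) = -106.70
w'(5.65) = -31.60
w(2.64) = -29.70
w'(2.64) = -19.56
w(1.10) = -4.32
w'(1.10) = -13.40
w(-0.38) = 11.13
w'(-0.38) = -7.48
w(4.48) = -72.46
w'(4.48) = -26.92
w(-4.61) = 6.99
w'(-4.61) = 9.44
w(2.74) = -31.68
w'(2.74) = -19.96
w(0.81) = -0.60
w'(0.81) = -12.24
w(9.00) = -235.00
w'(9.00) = -45.00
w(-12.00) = -172.00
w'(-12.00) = 39.00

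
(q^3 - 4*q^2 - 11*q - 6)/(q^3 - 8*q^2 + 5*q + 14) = (q^2 - 5*q - 6)/(q^2 - 9*q + 14)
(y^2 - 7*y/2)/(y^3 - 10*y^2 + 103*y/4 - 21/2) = 2*y/(2*y^2 - 13*y + 6)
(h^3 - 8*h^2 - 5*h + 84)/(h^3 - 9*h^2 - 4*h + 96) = (h - 7)/(h - 8)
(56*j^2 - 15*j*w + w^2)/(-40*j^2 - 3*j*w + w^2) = (-7*j + w)/(5*j + w)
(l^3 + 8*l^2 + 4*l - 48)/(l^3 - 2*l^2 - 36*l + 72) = (l + 4)/(l - 6)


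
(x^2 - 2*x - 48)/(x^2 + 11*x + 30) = (x - 8)/(x + 5)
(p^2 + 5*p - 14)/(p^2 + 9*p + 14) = (p - 2)/(p + 2)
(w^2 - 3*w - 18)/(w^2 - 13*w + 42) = (w + 3)/(w - 7)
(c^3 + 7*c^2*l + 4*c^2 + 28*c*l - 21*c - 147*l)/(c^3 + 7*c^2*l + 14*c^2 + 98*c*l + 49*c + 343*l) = (c - 3)/(c + 7)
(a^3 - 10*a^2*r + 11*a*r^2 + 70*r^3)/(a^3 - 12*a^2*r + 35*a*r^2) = (a + 2*r)/a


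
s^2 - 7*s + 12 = (s - 4)*(s - 3)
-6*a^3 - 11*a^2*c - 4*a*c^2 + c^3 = (-6*a + c)*(a + c)^2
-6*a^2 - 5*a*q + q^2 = (-6*a + q)*(a + q)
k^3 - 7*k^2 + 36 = (k - 6)*(k - 3)*(k + 2)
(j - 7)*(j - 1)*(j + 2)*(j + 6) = j^4 - 45*j^2 - 40*j + 84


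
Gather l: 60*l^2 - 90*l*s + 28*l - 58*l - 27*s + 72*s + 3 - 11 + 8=60*l^2 + l*(-90*s - 30) + 45*s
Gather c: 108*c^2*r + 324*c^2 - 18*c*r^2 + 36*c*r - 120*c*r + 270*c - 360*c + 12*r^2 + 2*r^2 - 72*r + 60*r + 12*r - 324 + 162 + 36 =c^2*(108*r + 324) + c*(-18*r^2 - 84*r - 90) + 14*r^2 - 126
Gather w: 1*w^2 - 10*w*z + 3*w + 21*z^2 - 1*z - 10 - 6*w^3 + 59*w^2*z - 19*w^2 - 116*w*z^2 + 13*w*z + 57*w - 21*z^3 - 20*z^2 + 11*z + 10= -6*w^3 + w^2*(59*z - 18) + w*(-116*z^2 + 3*z + 60) - 21*z^3 + z^2 + 10*z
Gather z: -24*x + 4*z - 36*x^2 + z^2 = -36*x^2 - 24*x + z^2 + 4*z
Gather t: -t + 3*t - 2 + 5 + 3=2*t + 6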